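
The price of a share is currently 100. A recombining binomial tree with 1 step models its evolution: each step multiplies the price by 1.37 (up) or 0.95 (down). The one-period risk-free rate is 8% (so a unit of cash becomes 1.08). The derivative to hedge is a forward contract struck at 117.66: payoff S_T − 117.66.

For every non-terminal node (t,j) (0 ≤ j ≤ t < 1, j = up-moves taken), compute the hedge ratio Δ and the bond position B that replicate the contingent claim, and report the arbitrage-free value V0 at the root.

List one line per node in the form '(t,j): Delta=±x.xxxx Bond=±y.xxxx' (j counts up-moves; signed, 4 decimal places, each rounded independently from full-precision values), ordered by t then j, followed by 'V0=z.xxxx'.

(0,0): Delta=1.0000 Bond=-108.9444
V0=-8.9444

Since d<R<u, set p* = (R−d)/(u−d) = 0.3095; price each node as the discounted p*-expectation of its children.
At expiry t=1: V(1,0)=-22.6600, V(1,1)=19.3400
  t=0,j=0: stock 100.0000 → up 137.0000 (V=19.3400), down 95.0000 (V=-22.6600). Price -8.9444; hedge Δ=1.0000, bond B=-108.9444.
Each (Δ,B) replicates both successor values, so the strategy is self-financing and V0 is arbitrage-free.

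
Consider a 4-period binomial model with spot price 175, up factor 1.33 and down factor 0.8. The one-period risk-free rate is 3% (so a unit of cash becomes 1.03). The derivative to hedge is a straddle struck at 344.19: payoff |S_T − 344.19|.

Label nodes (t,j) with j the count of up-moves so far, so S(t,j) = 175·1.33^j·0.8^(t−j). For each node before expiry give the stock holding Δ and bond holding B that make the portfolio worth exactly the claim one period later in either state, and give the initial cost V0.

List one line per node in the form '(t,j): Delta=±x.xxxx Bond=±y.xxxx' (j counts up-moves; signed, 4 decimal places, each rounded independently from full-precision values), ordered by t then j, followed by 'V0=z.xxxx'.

(0,0): Delta=-0.6720 Bond=261.2250
(1,0): Delta=-1.0000 Bond=314.9826
(1,1): Delta=-0.4147 Bond=209.1650
(2,0): Delta=-1.0000 Bond=324.4321
(2,1): Delta=-1.0000 Bond=324.4321
(2,2): Delta=0.0446 Bond=73.2763
(3,0): Delta=-1.0000 Bond=334.1650
(3,1): Delta=-1.0000 Bond=334.1650
(3,2): Delta=-1.0000 Bond=334.1650
(3,3): Delta=0.8642 Bond=-261.9478
V0=143.6261

Risk-neutral probability p* = (R−d)/(u−d) = (1.03−0.8)/(1.33−0.8) = 0.4340.
Terminal values V(4,·): V(4,0)=272.5100, V(4,1)=225.0220, V(4,2)=146.0732, V(4,3)=14.8208, V(4,4)=203.3863
Node (3,0) S=89.6000: V=(p*·225.0220+(1−p*)·272.5100)/1.03=244.5650; Δ=(225.0220−272.5100)/(119.1680−71.6800)=-1.0000; B=V−Δ·S=334.1650
Node (3,1) S=148.9600: V=(p*·146.0732+(1−p*)·225.0220)/1.03=185.2050; Δ=(146.0732−225.0220)/(198.1168−119.1680)=-1.0000; B=V−Δ·S=334.1650
Node (3,2) S=247.6460: V=(p*·14.8208+(1−p*)·146.0732)/1.03=86.5190; Δ=(14.8208−146.0732)/(329.3692−198.1168)=-1.0000; B=V−Δ·S=334.1650
Node (3,3) S=411.7115: V=(p*·203.3863+(1−p*)·14.8208)/1.03=93.8360; Δ=(203.3863−14.8208)/(547.5763−329.3692)=0.8642; B=V−Δ·S=-261.9478
Node (2,0) S=112.0000: V=(p*·185.2050+(1−p*)·244.5650)/1.03=212.4321; Δ=(185.2050−244.5650)/(148.9600−89.6000)=-1.0000; B=V−Δ·S=324.4321
Node (2,1) S=186.2000: V=(p*·86.5190+(1−p*)·185.2050)/1.03=138.2321; Δ=(86.5190−185.2050)/(247.6460−148.9600)=-1.0000; B=V−Δ·S=324.4321
Node (2,2) S=309.5575: V=(p*·93.8360+(1−p*)·86.5190)/1.03=87.0819; Δ=(93.8360−86.5190)/(411.7115−247.6460)=0.0446; B=V−Δ·S=73.2763
Node (1,0) S=140.0000: V=(p*·138.2321+(1−p*)·212.4321)/1.03=174.9826; Δ=(138.2321−212.4321)/(186.2000−112.0000)=-1.0000; B=V−Δ·S=314.9826
Node (1,1) S=232.7500: V=(p*·87.0819+(1−p*)·138.2321)/1.03=112.6552; Δ=(87.0819−138.2321)/(309.5575−186.2000)=-0.4147; B=V−Δ·S=209.1650
Node (0,0) S=175.0000: V=(p*·112.6552+(1−p*)·174.9826)/1.03=143.6261; Δ=(112.6552−174.9826)/(232.7500−140.0000)=-0.6720; B=V−Δ·S=261.2250
The time-0 hedge costs 143.6261, which is the no-arbitrage price.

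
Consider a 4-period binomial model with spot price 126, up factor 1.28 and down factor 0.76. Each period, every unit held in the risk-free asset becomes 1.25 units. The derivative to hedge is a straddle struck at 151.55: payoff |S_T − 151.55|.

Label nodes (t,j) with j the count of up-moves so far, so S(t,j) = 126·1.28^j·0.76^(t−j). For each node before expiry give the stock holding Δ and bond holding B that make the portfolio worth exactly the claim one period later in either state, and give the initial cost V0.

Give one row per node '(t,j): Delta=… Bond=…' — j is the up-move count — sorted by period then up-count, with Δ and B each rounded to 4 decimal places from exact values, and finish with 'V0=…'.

The replicating-portfolio and risk-neutral prices coincide; use p* = (1.25−0.76)/(1.28−0.76) = 0.9423 for the latter.
Terminal payoffs: V(4,0)=109.5137, V(4,1)=80.7520, V(4,2)=32.3112, V(4,3)=49.2733, V(4,4)=186.6787
Node (3,0) S=55.3110: V=(p*·80.7520+(1−p*)·109.5137)/1.25=65.9290; Δ=(80.7520−109.5137)/(70.7980−42.0363)=-1.0000; B=V−Δ·S=121.2400
Node (3,1) S=93.1553: V=(p*·32.3112+(1−p*)·80.7520)/1.25=28.0847; Δ=(32.3112−80.7520)/(119.2388−70.7980)=-1.0000; B=V−Δ·S=121.2400
Node (3,2) S=156.8932: V=(p*·49.2733+(1−p*)·32.3112)/1.25=38.6358; Δ=(49.2733−32.3112)/(200.8233−119.2388)=0.2079; B=V−Δ·S=6.0163
Node (3,3) S=264.2412: V=(p*·186.6787+(1−p*)·49.2733)/1.25=143.0012; Δ=(186.6787−49.2733)/(338.2287−200.8233)=1.0000; B=V−Δ·S=-121.2400
Node (2,0) S=72.7776: V=(p*·28.0847+(1−p*)·65.9290)/1.25=24.2144; Δ=(28.0847−65.9290)/(93.1553−55.3110)=-1.0000; B=V−Δ·S=96.9920
Node (2,1) S=122.5728: V=(p*·38.6358+(1−p*)·28.0847)/1.25=30.4216; Δ=(38.6358−28.0847)/(156.8932−93.1553)=0.1655; B=V−Δ·S=10.1311
Node (2,2) S=206.4384: V=(p*·143.0012+(1−p*)·38.6358)/1.25=109.5841; Δ=(143.0012−38.6358)/(264.2412−156.8932)=0.9722; B=V−Δ·S=-91.1186
Node (1,0) S=95.7600: V=(p*·30.4216+(1−p*)·24.2144)/1.25=24.0508; Δ=(30.4216−24.2144)/(122.5728−72.7776)=0.1247; B=V−Δ·S=12.1138
Node (1,1) S=161.2800: V=(p*·109.5841+(1−p*)·30.4216)/1.25=84.0136; Δ=(109.5841−30.4216)/(206.4384−122.5728)=0.9439; B=V−Δ·S=-68.2218
Node (0,0) S=126.0000: V=(p*·84.0136+(1−p*)·24.0508)/1.25=64.4434; Δ=(84.0136−24.0508)/(161.2800−95.7600)=0.9152; B=V−Δ·S=-50.8697
Root portfolio cost Δ·126+B reproduces V0=64.4434.

(0,0): Delta=0.9152 Bond=-50.8697
(1,0): Delta=0.1247 Bond=12.1138
(1,1): Delta=0.9439 Bond=-68.2218
(2,0): Delta=-1.0000 Bond=96.9920
(2,1): Delta=0.1655 Bond=10.1311
(2,2): Delta=0.9722 Bond=-91.1186
(3,0): Delta=-1.0000 Bond=121.2400
(3,1): Delta=-1.0000 Bond=121.2400
(3,2): Delta=0.2079 Bond=6.0163
(3,3): Delta=1.0000 Bond=-121.2400
V0=64.4434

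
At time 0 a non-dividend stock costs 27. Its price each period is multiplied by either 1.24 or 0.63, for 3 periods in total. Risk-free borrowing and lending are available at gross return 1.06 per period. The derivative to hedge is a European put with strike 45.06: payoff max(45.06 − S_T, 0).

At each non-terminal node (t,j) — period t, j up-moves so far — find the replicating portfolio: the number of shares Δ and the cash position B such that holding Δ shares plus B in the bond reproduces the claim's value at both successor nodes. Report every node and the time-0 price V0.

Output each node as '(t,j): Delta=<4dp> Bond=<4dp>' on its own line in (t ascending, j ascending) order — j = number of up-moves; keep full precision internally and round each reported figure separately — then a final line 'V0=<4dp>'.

Since d<R<u, set p* = (R−d)/(u−d) = 0.7049; price each node as the discounted p*-expectation of its children.
At expiry t=3: V(3,0)=38.3087, V(3,1)=31.7718, V(3,2)=18.9054, V(3,3)=0.0000
(2,0): S=10.7163. Δ = (V_up−V_dn)/(S_up−S_dn) = (31.7718−38.3087)/(13.2882−6.7513) = -1.0000. V = [p*·31.7718 + (1−p*)·38.3087]/1.06 = 31.7931. B = V − Δ·S = 42.5094.
(2,1): S=21.0924. Δ = (V_up−V_dn)/(S_up−S_dn) = (18.9054−31.7718)/(26.1546−13.2882) = -1.0000. V = [p*·18.9054 + (1−p*)·31.7718]/1.06 = 21.4170. B = V − Δ·S = 42.5094.
(2,2): S=41.5152. Δ = (V_up−V_dn)/(S_up−S_dn) = (0.0000−18.9054)/(51.4788−26.1546) = -0.7465. V = [p*·0.0000 + (1−p*)·18.9054]/1.06 = 5.2629. B = V − Δ·S = 36.2554.
(1,0): S=17.0100. Δ = (V_up−V_dn)/(S_up−S_dn) = (21.4170−31.7931)/(21.0924−10.7163) = -1.0000. V = [p*·21.4170 + (1−p*)·31.7931]/1.06 = 23.0932. B = V − Δ·S = 40.1032.
(1,1): S=33.4800. Δ = (V_up−V_dn)/(S_up−S_dn) = (5.2629−21.4170)/(41.5152−21.0924) = -0.7910. V = [p*·5.2629 + (1−p*)·21.4170]/1.06 = 9.4620. B = V − Δ·S = 35.9442.
(0,0): S=27.0000. Δ = (V_up−V_dn)/(S_up−S_dn) = (9.4620−23.0932)/(33.4800−17.0100) = -0.8276. V = [p*·9.4620 + (1−p*)·23.0932]/1.06 = 12.7210. B = V − Δ·S = 35.0674.
The time-0 hedge costs 12.7210, which is the no-arbitrage price.

(0,0): Delta=-0.8276 Bond=35.0674
(1,0): Delta=-1.0000 Bond=40.1032
(1,1): Delta=-0.7910 Bond=35.9442
(2,0): Delta=-1.0000 Bond=42.5094
(2,1): Delta=-1.0000 Bond=42.5094
(2,2): Delta=-0.7465 Bond=36.2554
V0=12.7210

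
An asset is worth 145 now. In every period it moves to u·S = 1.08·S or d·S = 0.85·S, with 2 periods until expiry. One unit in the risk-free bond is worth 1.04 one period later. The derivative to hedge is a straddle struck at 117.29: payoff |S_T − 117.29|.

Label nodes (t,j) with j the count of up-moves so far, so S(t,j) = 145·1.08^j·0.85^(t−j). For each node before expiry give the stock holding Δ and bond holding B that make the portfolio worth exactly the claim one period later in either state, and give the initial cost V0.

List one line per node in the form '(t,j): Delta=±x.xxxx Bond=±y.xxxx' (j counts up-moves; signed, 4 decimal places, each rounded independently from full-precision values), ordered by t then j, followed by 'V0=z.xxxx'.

(0,0): Delta=0.8744 Bond=-89.5240
(1,0): Delta=0.1161 Bond=0.3457
(1,1): Delta=1.0000 Bond=-112.7788
V0=37.2594

No-arbitrage ⇒ martingale measure with p* = (R−d)/(u−d) = 0.8261.
Payoff layer (t=2): V(2,0)=12.5275, V(2,1)=15.8200, V(2,2)=51.8380
  t=1,j=0: stock 123.2500 → up 133.1100 (V=15.8200), down 104.7625 (V=12.5275). Price 14.6610; hedge Δ=0.1161, bond B=0.3457.
  t=1,j=1: stock 156.6000 → up 169.1280 (V=51.8380), down 133.1100 (V=15.8200). Price 43.8212; hedge Δ=1.0000, bond B=-112.7788.
  t=0,j=0: stock 145.0000 → up 156.6000 (V=43.8212), down 123.2500 (V=14.6610). Price 37.2594; hedge Δ=0.8744, bond B=-89.5240.
Self-financing check: at every node Δ·S+B equals the discounted successor values.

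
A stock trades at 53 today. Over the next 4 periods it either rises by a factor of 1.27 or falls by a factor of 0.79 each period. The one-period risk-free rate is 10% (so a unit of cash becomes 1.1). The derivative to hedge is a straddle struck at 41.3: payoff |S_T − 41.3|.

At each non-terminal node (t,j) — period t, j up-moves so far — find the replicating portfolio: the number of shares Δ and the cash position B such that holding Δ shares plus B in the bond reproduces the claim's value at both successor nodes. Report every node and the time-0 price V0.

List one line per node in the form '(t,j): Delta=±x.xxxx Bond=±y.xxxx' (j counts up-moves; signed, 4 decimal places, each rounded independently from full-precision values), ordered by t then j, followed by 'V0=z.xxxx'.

(0,0): Delta=0.8506 Bond=-18.5754
(1,0): Delta=0.5653 Bond=-8.4885
(1,1): Delta=0.9479 Bond=-26.9832
(2,0): Delta=-0.1088 Bond=12.9607
(2,1): Delta=0.7953 Bond=-21.5654
(2,2): Delta=1.0000 Bond=-34.1322
(3,0): Delta=-1.0000 Bond=37.5455
(3,1): Delta=0.1952 Bond=1.4856
(3,2): Delta=1.0000 Bond=-37.5455
(3,3): Delta=1.0000 Bond=-37.5455
V0=26.5075

Since d<R<u, set p* = (R−d)/(u−d) = 0.6458; price each node as the discounted p*-expectation of its children.
Payoff layer (t=4): V(4,0)=20.6565, V(4,1)=8.1135, V(4,2)=12.0504, V(4,3)=44.4658, V(4,4)=96.5767
Node (3,0) S=26.1311: V=(p*·8.1135+(1−p*)·20.6565)/1.1=11.4144; Δ=(8.1135−20.6565)/(33.1865−20.6435)=-1.0000; B=V−Δ·S=37.5455
Node (3,1) S=42.0082: V=(p*·12.0504+(1−p*)·8.1135)/1.1=9.6873; Δ=(12.0504−8.1135)/(53.3504−33.1865)=0.1952; B=V−Δ·S=1.4856
Node (3,2) S=67.5321: V=(p*·44.4658+(1−p*)·12.0504)/1.1=29.9867; Δ=(44.4658−12.0504)/(85.7658−53.3504)=1.0000; B=V−Δ·S=-37.5455
Node (3,3) S=108.5643: V=(p*·96.5767+(1−p*)·44.4658)/1.1=71.0188; Δ=(96.5767−44.4658)/(137.8767−85.7658)=1.0000; B=V−Δ·S=-37.5455
Node (2,0) S=33.0773: V=(p*·9.6873+(1−p*)·11.4144)/1.1=9.3627; Δ=(9.6873−11.4144)/(42.0082−26.1311)=-0.1088; B=V−Δ·S=12.9607
Node (2,1) S=53.1749: V=(p*·29.9867+(1−p*)·9.6873)/1.1=20.7248; Δ=(29.9867−9.6873)/(67.5321−42.0082)=0.7953; B=V−Δ·S=-21.5654
Node (2,2) S=85.4837: V=(p*·71.0188+(1−p*)·29.9867)/1.1=51.3515; Δ=(71.0188−29.9867)/(108.5643−67.5321)=1.0000; B=V−Δ·S=-34.1322
Node (1,0) S=41.8700: V=(p*·20.7248+(1−p*)·9.3627)/1.1=15.1825; Δ=(20.7248−9.3627)/(53.1749−33.0773)=0.5653; B=V−Δ·S=-8.4885
Node (1,1) S=67.3100: V=(p*·51.3515+(1−p*)·20.7248)/1.1=36.8223; Δ=(51.3515−20.7248)/(85.4837−53.1749)=0.9479; B=V−Δ·S=-26.9832
Node (0,0) S=53.0000: V=(p*·36.8223+(1−p*)·15.1825)/1.1=26.5075; Δ=(36.8223−15.1825)/(67.3100−41.8700)=0.8506; B=V−Δ·S=-18.5754
Each (Δ,B) replicates both successor values, so the strategy is self-financing and V0 is arbitrage-free.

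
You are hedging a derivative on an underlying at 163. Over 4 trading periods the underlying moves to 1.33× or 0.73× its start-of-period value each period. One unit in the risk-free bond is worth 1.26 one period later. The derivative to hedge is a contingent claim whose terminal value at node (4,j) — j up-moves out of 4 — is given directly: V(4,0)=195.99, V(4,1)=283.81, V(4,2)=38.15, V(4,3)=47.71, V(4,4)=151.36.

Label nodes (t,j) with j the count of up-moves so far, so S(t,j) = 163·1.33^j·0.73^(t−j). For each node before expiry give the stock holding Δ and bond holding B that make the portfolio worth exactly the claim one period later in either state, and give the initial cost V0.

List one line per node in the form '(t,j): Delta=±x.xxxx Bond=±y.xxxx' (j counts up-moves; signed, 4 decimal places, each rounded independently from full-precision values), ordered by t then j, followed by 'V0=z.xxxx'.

Risk-neutral probability p* = (R−d)/(u−d) = (1.26−0.73)/(1.33−0.73) = 0.8833.
At expiry t=4: V(4,0)=195.9900, V(4,1)=283.8100, V(4,2)=38.1500, V(4,3)=47.7100, V(4,4)=151.3600
Node (3,0) S=63.4098: V=(p*·283.8100+(1−p*)·195.9900)/1.26=217.1146; Δ=(283.8100−195.9900)/(84.3350−46.2891)=2.3083; B=V−Δ·S=70.7479
Node (3,1) S=115.5274: V=(p*·38.1500+(1−p*)·283.8100)/1.26=53.0241; Δ=(38.1500−283.8100)/(153.6514−84.3350)=-3.5440; B=V−Δ·S=462.4574
Node (3,2) S=210.4814: V=(p*·47.7100+(1−p*)·38.1500)/1.26=36.9799; Δ=(47.7100−38.1500)/(279.9403−153.6514)=0.0757; B=V−Δ·S=21.0466
Node (3,3) S=383.4798: V=(p*·151.3600+(1−p*)·47.7100)/1.26=110.5298; Δ=(151.3600−47.7100)/(510.0282−279.9403)=0.4505; B=V−Δ·S=-62.2202
Node (2,0) S=86.8627: V=(p*·53.0241+(1−p*)·217.1146)/1.26=57.2762; Δ=(53.0241−217.1146)/(115.5274−63.4098)=-3.1485; B=V−Δ·S=330.7603
Node (2,1) S=158.2567: V=(p*·36.9799+(1−p*)·53.0241)/1.26=30.8347; Δ=(36.9799−53.0241)/(210.4814−115.5274)=-0.1690; B=V−Δ·S=57.5750
Node (2,2) S=288.3307: V=(p*·110.5298+(1−p*)·36.9799)/1.26=80.9119; Δ=(110.5298−36.9799)/(383.4798−210.4814)=0.4251; B=V−Δ·S=-41.6713
Node (1,0) S=118.9900: V=(p*·30.8347+(1−p*)·57.2762)/1.26=26.9203; Δ=(30.8347−57.2762)/(158.2567−86.8627)=-0.3704; B=V−Δ·S=70.9894
Node (1,1) S=216.7900: V=(p*·80.9119+(1−p*)·30.8347)/1.26=59.5790; Δ=(80.9119−30.8347)/(288.3307−158.2567)=0.3850; B=V−Δ·S=-23.8830
Node (0,0) S=163.0000: V=(p*·59.5790+(1−p*)·26.9203)/1.26=44.2610; Δ=(59.5790−26.9203)/(216.7900−118.9900)=0.3339; B=V−Δ·S=-10.1703
The time-0 hedge costs 44.2610, which is the no-arbitrage price.

(0,0): Delta=0.3339 Bond=-10.1703
(1,0): Delta=-0.3704 Bond=70.9894
(1,1): Delta=0.3850 Bond=-23.8830
(2,0): Delta=-3.1485 Bond=330.7603
(2,1): Delta=-0.1690 Bond=57.5750
(2,2): Delta=0.4251 Bond=-41.6713
(3,0): Delta=2.3083 Bond=70.7479
(3,1): Delta=-3.5440 Bond=462.4574
(3,2): Delta=0.0757 Bond=21.0466
(3,3): Delta=0.4505 Bond=-62.2202
V0=44.2610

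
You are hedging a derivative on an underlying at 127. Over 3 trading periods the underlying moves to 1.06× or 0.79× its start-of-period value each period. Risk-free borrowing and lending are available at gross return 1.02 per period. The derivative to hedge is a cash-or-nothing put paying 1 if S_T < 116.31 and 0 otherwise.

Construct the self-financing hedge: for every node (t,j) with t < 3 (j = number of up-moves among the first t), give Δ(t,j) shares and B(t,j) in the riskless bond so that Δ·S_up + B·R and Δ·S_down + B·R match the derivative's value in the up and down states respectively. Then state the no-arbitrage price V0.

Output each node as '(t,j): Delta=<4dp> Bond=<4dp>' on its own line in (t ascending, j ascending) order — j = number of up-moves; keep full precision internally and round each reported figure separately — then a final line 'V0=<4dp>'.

Under the risk-neutral measure, an up-move has probability p* = (R−d)/(u−d) = 0.8519 and values discount at R = 1.02.
Terminal payoffs: V(3,0)=1.0000, V(3,1)=1.0000, V(3,2)=1.0000, V(3,3)=0.0000
  t=2,j=0: stock 79.2607 → up 84.0163 (V=1.0000), down 62.6160 (V=1.0000). Price 0.9804; hedge Δ=0.0000, bond B=0.9804.
  t=2,j=1: stock 106.3498 → up 112.7308 (V=1.0000), down 84.0163 (V=1.0000). Price 0.9804; hedge Δ=0.0000, bond B=0.9804.
  t=2,j=2: stock 142.6972 → up 151.2590 (V=0.0000), down 112.7308 (V=1.0000). Price 0.1452; hedge Δ=-0.0260, bond B=3.8489.
  t=1,j=0: stock 100.3300 → up 106.3498 (V=0.9804), down 79.2607 (V=0.9804). Price 0.9612; hedge Δ=0.0000, bond B=0.9612.
  t=1,j=1: stock 134.6200 → up 142.6972 (V=0.1452), down 106.3498 (V=0.9804). Price 0.2637; hedge Δ=-0.0230, bond B=3.3568.
  t=0,j=0: stock 127.0000 → up 134.6200 (V=0.2637), down 100.3300 (V=0.9612). Price 0.3598; hedge Δ=-0.0203, bond B=2.9431.
The time-0 hedge costs 0.3598, which is the no-arbitrage price.

(0,0): Delta=-0.0203 Bond=2.9431
(1,0): Delta=0.0000 Bond=0.9612
(1,1): Delta=-0.0230 Bond=3.3568
(2,0): Delta=0.0000 Bond=0.9804
(2,1): Delta=0.0000 Bond=0.9804
(2,2): Delta=-0.0260 Bond=3.8489
V0=0.3598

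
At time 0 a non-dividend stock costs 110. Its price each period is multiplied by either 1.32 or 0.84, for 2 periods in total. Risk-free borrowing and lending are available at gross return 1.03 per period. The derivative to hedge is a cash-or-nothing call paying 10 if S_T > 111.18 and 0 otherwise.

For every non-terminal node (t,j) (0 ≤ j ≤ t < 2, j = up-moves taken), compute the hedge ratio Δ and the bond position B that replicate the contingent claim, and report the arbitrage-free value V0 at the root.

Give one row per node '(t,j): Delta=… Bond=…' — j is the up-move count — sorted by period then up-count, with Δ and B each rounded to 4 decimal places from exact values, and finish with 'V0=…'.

The replicating-portfolio and risk-neutral prices coincide; use p* = (1.03−0.84)/(1.32−0.84) = 0.3958 for the latter.
Terminal payoffs: V(2,0)=0.0000, V(2,1)=10.0000, V(2,2)=10.0000
  t=1,j=0: stock 92.4000 → up 121.9680 (V=10.0000), down 77.6160 (V=0.0000). Price 3.8430; hedge Δ=0.2255, bond B=-16.9903.
  t=1,j=1: stock 145.2000 → up 191.6640 (V=10.0000), down 121.9680 (V=10.0000). Price 9.7087; hedge Δ=0.0000, bond B=9.7087.
  t=0,j=0: stock 110.0000 → up 145.2000 (V=9.7087), down 92.4000 (V=3.8430). Price 5.9853; hedge Δ=0.1111, bond B=-6.2349.
Root portfolio cost Δ·110+B reproduces V0=5.9853.

(0,0): Delta=0.1111 Bond=-6.2349
(1,0): Delta=0.2255 Bond=-16.9903
(1,1): Delta=0.0000 Bond=9.7087
V0=5.9853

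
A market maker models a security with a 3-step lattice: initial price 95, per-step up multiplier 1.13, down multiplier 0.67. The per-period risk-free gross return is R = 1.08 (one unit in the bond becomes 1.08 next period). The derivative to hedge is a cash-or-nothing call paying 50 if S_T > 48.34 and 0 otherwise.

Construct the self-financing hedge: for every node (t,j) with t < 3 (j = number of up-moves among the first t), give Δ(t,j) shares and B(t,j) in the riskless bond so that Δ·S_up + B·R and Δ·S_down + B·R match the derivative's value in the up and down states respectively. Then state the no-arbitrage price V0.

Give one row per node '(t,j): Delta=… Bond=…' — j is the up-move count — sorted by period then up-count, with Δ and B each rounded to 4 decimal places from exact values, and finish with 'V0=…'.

Since d<R<u, set p* = (R−d)/(u−d) = 0.8913; price each node as the discounted p*-expectation of its children.
Payoff layer (t=3): V(3,0)=0.0000, V(3,1)=0.0000, V(3,2)=50.0000, V(3,3)=50.0000
(2,0): S=42.6455. Δ = (V_up−V_dn)/(S_up−S_dn) = (0.0000−0.0000)/(48.1894−28.5725) = 0.0000. V = [p*·0.0000 + (1−p*)·0.0000]/1.08 = 0.0000. B = V − Δ·S = 0.0000.
(2,1): S=71.9245. Δ = (V_up−V_dn)/(S_up−S_dn) = (50.0000−0.0000)/(81.2747−48.1894) = 1.5112. V = [p*·50.0000 + (1−p*)·0.0000]/1.08 = 41.2641. B = V − Δ·S = -67.4316.
(2,2): S=121.3055. Δ = (V_up−V_dn)/(S_up−S_dn) = (50.0000−50.0000)/(137.0752−81.2747) = 0.0000. V = [p*·50.0000 + (1−p*)·50.0000]/1.08 = 46.2963. B = V − Δ·S = 46.2963.
(1,0): S=63.6500. Δ = (V_up−V_dn)/(S_up−S_dn) = (41.2641−0.0000)/(71.9245−42.6455) = 1.4093. V = [p*·41.2641 + (1−p*)·0.0000]/1.08 = 34.0545. B = V − Δ·S = -55.6500.
(1,1): S=107.3500. Δ = (V_up−V_dn)/(S_up−S_dn) = (46.2963−41.2641)/(121.3055−71.9245) = 0.1019. V = [p*·46.2963 + (1−p*)·41.2641]/1.08 = 42.3605. B = V − Δ·S = 31.4209.
(0,0): S=95.0000. Δ = (V_up−V_dn)/(S_up−S_dn) = (42.3605−34.0545)/(107.3500−63.6500) = 0.1901. V = [p*·42.3605 + (1−p*)·34.0545]/1.08 = 38.3867. B = V − Δ·S = 20.3302.
The time-0 hedge costs 38.3867, which is the no-arbitrage price.

(0,0): Delta=0.1901 Bond=20.3302
(1,0): Delta=1.4093 Bond=-55.6500
(1,1): Delta=0.1019 Bond=31.4209
(2,0): Delta=0.0000 Bond=0.0000
(2,1): Delta=1.5112 Bond=-67.4316
(2,2): Delta=0.0000 Bond=46.2963
V0=38.3867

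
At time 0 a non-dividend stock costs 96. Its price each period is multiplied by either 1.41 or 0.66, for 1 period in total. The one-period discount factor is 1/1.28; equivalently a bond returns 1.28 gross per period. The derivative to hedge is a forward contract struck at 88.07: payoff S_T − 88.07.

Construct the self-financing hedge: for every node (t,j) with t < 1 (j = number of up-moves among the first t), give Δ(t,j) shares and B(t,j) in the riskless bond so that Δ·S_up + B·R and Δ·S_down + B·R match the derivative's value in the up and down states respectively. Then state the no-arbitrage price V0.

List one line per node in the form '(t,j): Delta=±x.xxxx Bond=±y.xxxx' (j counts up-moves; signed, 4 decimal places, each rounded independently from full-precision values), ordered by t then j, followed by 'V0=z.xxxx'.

(0,0): Delta=1.0000 Bond=-68.8047
V0=27.1953

Under the risk-neutral measure, an up-move has probability p* = (R−d)/(u−d) = 0.8267 and values discount at R = 1.28.
Terminal values V(1,·): V(1,0)=-24.7100, V(1,1)=47.2900
(0,0): S=96.0000. Δ = (V_up−V_dn)/(S_up−S_dn) = (47.2900−-24.7100)/(135.3600−63.3600) = 1.0000. V = [p*·47.2900 + (1−p*)·-24.7100]/1.28 = 27.1953. B = V − Δ·S = -68.8047.
The time-0 hedge costs 27.1953, which is the no-arbitrage price.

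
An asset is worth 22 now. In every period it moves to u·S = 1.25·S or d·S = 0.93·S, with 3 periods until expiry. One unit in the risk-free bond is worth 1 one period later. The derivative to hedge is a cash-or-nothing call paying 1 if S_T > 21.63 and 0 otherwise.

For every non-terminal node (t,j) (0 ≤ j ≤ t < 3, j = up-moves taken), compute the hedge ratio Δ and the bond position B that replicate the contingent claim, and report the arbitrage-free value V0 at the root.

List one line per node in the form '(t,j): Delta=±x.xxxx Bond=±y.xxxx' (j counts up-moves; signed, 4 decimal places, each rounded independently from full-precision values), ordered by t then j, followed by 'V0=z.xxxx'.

(0,0): Delta=0.0867 Bond=-1.3842
(1,0): Delta=0.1193 Bond=-2.0518
(1,1): Delta=0.0000 Bond=1.0000
(2,0): Delta=0.1642 Bond=-2.9062
(2,1): Delta=0.0000 Bond=1.0000
(2,2): Delta=0.0000 Bond=1.0000
V0=0.5232

Since d<R<u, set p* = (R−d)/(u−d) = 0.2187; price each node as the discounted p*-expectation of its children.
Terminal values V(3,·): V(3,0)=0.0000, V(3,1)=1.0000, V(3,2)=1.0000, V(3,3)=1.0000
Node (2,0) S=19.0278: V=(p*·1.0000+(1−p*)·0.0000)/1=0.2187; Δ=(1.0000−0.0000)/(23.7848−17.6959)=0.1642; B=V−Δ·S=-2.9063
Node (2,1) S=25.5750: V=(p*·1.0000+(1−p*)·1.0000)/1=1.0000; Δ=(1.0000−1.0000)/(31.9688−23.7848)=0.0000; B=V−Δ·S=1.0000
Node (2,2) S=34.3750: V=(p*·1.0000+(1−p*)·1.0000)/1=1.0000; Δ=(1.0000−1.0000)/(42.9688−31.9688)=0.0000; B=V−Δ·S=1.0000
Node (1,0) S=20.4600: V=(p*·1.0000+(1−p*)·0.2187)/1=0.3896; Δ=(1.0000−0.2187)/(25.5750−19.0278)=0.1193; B=V−Δ·S=-2.0518
Node (1,1) S=27.5000: V=(p*·1.0000+(1−p*)·1.0000)/1=1.0000; Δ=(1.0000−1.0000)/(34.3750−25.5750)=0.0000; B=V−Δ·S=1.0000
Node (0,0) S=22.0000: V=(p*·1.0000+(1−p*)·0.3896)/1=0.5232; Δ=(1.0000−0.3896)/(27.5000−20.4600)=0.0867; B=V−Δ·S=-1.3842
Check: Δ(0,0)·S0 + B(0,0) = 0.5232 = V0.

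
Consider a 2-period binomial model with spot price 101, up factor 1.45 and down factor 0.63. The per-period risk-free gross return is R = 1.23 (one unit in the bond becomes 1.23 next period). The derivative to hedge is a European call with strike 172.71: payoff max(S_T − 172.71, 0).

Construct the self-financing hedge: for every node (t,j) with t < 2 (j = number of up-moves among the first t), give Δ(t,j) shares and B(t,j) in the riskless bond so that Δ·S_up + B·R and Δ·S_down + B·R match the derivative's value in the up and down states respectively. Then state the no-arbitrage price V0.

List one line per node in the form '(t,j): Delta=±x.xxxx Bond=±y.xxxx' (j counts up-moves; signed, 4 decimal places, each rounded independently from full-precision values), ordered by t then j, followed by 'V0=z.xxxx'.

No-arbitrage ⇒ martingale measure with p* = (R−d)/(u−d) = 0.7317.
At expiry t=2: V(2,0)=0.0000, V(2,1)=0.0000, V(2,2)=39.6425
(1,0): S=63.6300. Δ = (V_up−V_dn)/(S_up−S_dn) = (0.0000−0.0000)/(92.2635−40.0869) = 0.0000. V = [p*·0.0000 + (1−p*)·0.0000]/1.23 = 0.0000. B = V − Δ·S = 0.0000.
(1,1): S=146.4500. Δ = (V_up−V_dn)/(S_up−S_dn) = (39.6425−0.0000)/(212.3525−92.2635) = 0.3301. V = [p*·39.6425 + (1−p*)·0.0000]/1.23 = 23.5827. B = V − Δ·S = -24.7618.
(0,0): S=101.0000. Δ = (V_up−V_dn)/(S_up−S_dn) = (23.5827−0.0000)/(146.4500−63.6300) = 0.2847. V = [p*·23.5827 + (1−p*)·0.0000]/1.23 = 14.0290. B = V − Δ·S = -14.7304.
Check: Δ(0,0)·S0 + B(0,0) = 14.0290 = V0.

(0,0): Delta=0.2847 Bond=-14.7304
(1,0): Delta=0.0000 Bond=0.0000
(1,1): Delta=0.3301 Bond=-24.7618
V0=14.0290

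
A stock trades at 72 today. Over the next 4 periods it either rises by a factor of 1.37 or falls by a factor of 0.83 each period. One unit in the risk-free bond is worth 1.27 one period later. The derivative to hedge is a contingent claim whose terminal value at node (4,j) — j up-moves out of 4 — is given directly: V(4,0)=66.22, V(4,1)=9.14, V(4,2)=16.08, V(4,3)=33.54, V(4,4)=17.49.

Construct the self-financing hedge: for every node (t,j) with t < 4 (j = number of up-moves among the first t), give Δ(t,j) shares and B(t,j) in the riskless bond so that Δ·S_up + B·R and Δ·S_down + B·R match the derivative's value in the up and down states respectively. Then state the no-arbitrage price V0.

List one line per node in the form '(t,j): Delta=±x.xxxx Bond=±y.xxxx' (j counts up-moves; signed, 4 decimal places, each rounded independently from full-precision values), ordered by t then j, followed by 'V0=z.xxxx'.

Risk-neutral probability p* = (R−d)/(u−d) = (1.27−0.83)/(1.37−0.83) = 0.8148.
Terminal payoffs: V(4,0)=66.2200, V(4,1)=9.1400, V(4,2)=16.0800, V(4,3)=33.5400, V(4,4)=17.4900
  t=3,j=0: stock 41.1687 → up 56.4011 (V=9.1400), down 34.1700 (V=66.2200). Price 15.5200; hedge Δ=-2.5676, bond B=121.2237.
  t=3,j=1: stock 67.9531 → up 93.0957 (V=16.0800), down 56.4011 (V=9.1400). Price 11.6495; hedge Δ=0.1891, bond B=-1.2024.
  t=3,j=2: stock 112.1635 → up 153.6641 (V=33.5400), down 93.0957 (V=16.0800). Price 23.8635; hedge Δ=0.2883, bond B=-8.4698.
  t=3,j=3: stock 185.1374 → up 253.6383 (V=17.4900), down 153.6641 (V=33.5400). Price 16.1120; hedge Δ=-0.1605, bond B=45.8342.
  t=2,j=0: stock 49.6008 → up 67.9531 (V=11.6495), down 41.1687 (V=15.5200). Price 9.7372; hedge Δ=-0.1445, bond B=16.9048.
  t=2,j=1: stock 81.8712 → up 112.1635 (V=23.8635), down 67.9531 (V=11.6495). Price 17.0092; hedge Δ=0.2763, bond B=-5.6094.
  t=2,j=2: stock 135.1368 → up 185.1374 (V=16.1120), down 112.1635 (V=23.8635). Price 13.8169; hedge Δ=-0.1062, bond B=28.1716.
  t=1,j=0: stock 59.7600 → up 81.8712 (V=17.0092), down 49.6008 (V=9.7372). Price 12.3327; hedge Δ=0.2253, bond B=-1.1340.
  t=1,j=1: stock 98.6400 → up 135.1368 (V=13.8169), down 81.8712 (V=17.0092). Price 11.3449; hedge Δ=-0.0599, bond B=17.2566.
  t=0,j=0: stock 72.0000 → up 98.6400 (V=11.3449), down 59.7600 (V=12.3327). Price 9.0770; hedge Δ=-0.0254, bond B=10.9062.
Each (Δ,B) replicates both successor values, so the strategy is self-financing and V0 is arbitrage-free.

(0,0): Delta=-0.0254 Bond=10.9062
(1,0): Delta=0.2253 Bond=-1.1340
(1,1): Delta=-0.0599 Bond=17.2566
(2,0): Delta=-0.1445 Bond=16.9048
(2,1): Delta=0.2763 Bond=-5.6094
(2,2): Delta=-0.1062 Bond=28.1716
(3,0): Delta=-2.5676 Bond=121.2237
(3,1): Delta=0.1891 Bond=-1.2024
(3,2): Delta=0.2883 Bond=-8.4698
(3,3): Delta=-0.1605 Bond=45.8342
V0=9.0770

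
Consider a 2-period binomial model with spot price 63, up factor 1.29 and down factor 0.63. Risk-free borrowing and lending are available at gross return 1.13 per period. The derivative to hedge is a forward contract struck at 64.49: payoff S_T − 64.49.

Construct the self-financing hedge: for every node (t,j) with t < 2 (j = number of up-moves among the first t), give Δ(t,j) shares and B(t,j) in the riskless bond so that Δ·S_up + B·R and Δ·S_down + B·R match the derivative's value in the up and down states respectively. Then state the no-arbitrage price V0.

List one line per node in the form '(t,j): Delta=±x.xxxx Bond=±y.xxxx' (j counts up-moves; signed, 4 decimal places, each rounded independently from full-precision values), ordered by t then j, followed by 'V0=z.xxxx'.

Risk-neutral probability p* = (R−d)/(u−d) = (1.13−0.63)/(1.29−0.63) = 0.7576.
Terminal payoffs: V(2,0)=-39.4853, V(2,1)=-13.2899, V(2,2)=40.3483
(1,0): S=39.6900. Δ = (V_up−V_dn)/(S_up−S_dn) = (-13.2899−-39.4853)/(51.2001−25.0047) = 1.0000. V = [p*·-13.2899 + (1−p*)·-39.4853]/1.13 = -17.3808. B = V − Δ·S = -57.0708.
(1,1): S=81.2700. Δ = (V_up−V_dn)/(S_up−S_dn) = (40.3483−-13.2899)/(104.8383−51.2001) = 1.0000. V = [p*·40.3483 + (1−p*)·-13.2899]/1.13 = 24.1992. B = V − Δ·S = -57.0708.
(0,0): S=63.0000. Δ = (V_up−V_dn)/(S_up−S_dn) = (24.1992−-17.3808)/(81.2700−39.6900) = 1.0000. V = [p*·24.1992 + (1−p*)·-17.3808]/1.13 = 12.4949. B = V − Δ·S = -50.5051.
Root portfolio cost Δ·63+B reproduces V0=12.4949.

(0,0): Delta=1.0000 Bond=-50.5051
(1,0): Delta=1.0000 Bond=-57.0708
(1,1): Delta=1.0000 Bond=-57.0708
V0=12.4949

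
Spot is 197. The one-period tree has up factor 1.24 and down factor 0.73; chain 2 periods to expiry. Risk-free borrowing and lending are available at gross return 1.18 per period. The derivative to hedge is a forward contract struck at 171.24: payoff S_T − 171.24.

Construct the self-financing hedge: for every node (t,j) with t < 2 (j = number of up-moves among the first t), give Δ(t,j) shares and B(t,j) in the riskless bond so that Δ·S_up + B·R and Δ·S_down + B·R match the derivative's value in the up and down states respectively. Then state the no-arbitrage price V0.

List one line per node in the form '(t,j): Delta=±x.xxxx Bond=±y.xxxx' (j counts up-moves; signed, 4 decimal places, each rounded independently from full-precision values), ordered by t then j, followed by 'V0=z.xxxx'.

(0,0): Delta=1.0000 Bond=-122.9819
(1,0): Delta=1.0000 Bond=-145.1186
(1,1): Delta=1.0000 Bond=-145.1186
V0=74.0181

No-arbitrage ⇒ martingale measure with p* = (R−d)/(u−d) = 0.8824.
Terminal values V(2,·): V(2,0)=-66.2587, V(2,1)=7.0844, V(2,2)=131.6672
(1,0): S=143.8100. Δ = (V_up−V_dn)/(S_up−S_dn) = (7.0844−-66.2587)/(178.3244−104.9813) = 1.0000. V = [p*·7.0844 + (1−p*)·-66.2587]/1.18 = -1.3086. B = V − Δ·S = -145.1186.
(1,1): S=244.2800. Δ = (V_up−V_dn)/(S_up−S_dn) = (131.6672−7.0844)/(302.9072−178.3244) = 1.0000. V = [p*·131.6672 + (1−p*)·7.0844]/1.18 = 99.1614. B = V − Δ·S = -145.1186.
(0,0): S=197.0000. Δ = (V_up−V_dn)/(S_up−S_dn) = (99.1614−-1.3086)/(244.2800−143.8100) = 1.0000. V = [p*·99.1614 + (1−p*)·-1.3086]/1.18 = 74.0181. B = V − Δ·S = -122.9819.
Check: Δ(0,0)·S0 + B(0,0) = 74.0181 = V0.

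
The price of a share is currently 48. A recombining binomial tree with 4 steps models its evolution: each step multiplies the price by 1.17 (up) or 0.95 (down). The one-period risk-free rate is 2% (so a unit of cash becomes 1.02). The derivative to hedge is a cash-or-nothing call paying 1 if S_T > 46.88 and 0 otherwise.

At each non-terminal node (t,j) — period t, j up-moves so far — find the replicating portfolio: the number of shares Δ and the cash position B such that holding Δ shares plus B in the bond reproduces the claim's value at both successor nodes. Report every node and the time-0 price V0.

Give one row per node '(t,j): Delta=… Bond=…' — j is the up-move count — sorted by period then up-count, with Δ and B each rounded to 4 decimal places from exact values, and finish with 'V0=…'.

(0,0): Delta=0.0283 Bond=-0.6334
(1,0): Delta=0.0445 Bond=-1.3874
(1,1): Delta=0.0000 Bond=0.9423
(2,0): Delta=0.0701 Bond=-2.5241
(2,1): Delta=0.0000 Bond=0.9612
(2,2): Delta=0.0000 Bond=0.9612
(3,0): Delta=0.1104 Bond=-4.2335
(3,1): Delta=0.0000 Bond=0.9804
(3,2): Delta=0.0000 Bond=0.9804
(3,3): Delta=0.0000 Bond=0.9804
V0=0.7242

Since d<R<u, set p* = (R−d)/(u−d) = 0.3182; price each node as the discounted p*-expectation of its children.
Terminal payoffs: V(4,0)=0.0000, V(4,1)=1.0000, V(4,2)=1.0000, V(4,3)=1.0000, V(4,4)=1.0000
Node (3,0) S=41.1540: V=(p*·1.0000+(1−p*)·0.0000)/1.02=0.3119; Δ=(1.0000−0.0000)/(48.1502−39.0963)=0.1104; B=V−Δ·S=-4.2335
Node (3,1) S=50.6844: V=(p*·1.0000+(1−p*)·1.0000)/1.02=0.9804; Δ=(1.0000−1.0000)/(59.3007−48.1502)=0.0000; B=V−Δ·S=0.9804
Node (3,2) S=62.4218: V=(p*·1.0000+(1−p*)·1.0000)/1.02=0.9804; Δ=(1.0000−1.0000)/(73.0336−59.3007)=0.0000; B=V−Δ·S=0.9804
Node (3,3) S=76.8774: V=(p*·1.0000+(1−p*)·1.0000)/1.02=0.9804; Δ=(1.0000−1.0000)/(89.9466−73.0336)=0.0000; B=V−Δ·S=0.9804
Node (2,0) S=43.3200: V=(p*·0.9804+(1−p*)·0.3119)/1.02=0.5143; Δ=(0.9804−0.3119)/(50.6844−41.1540)=0.0701; B=V−Δ·S=-2.5241
Node (2,1) S=53.3520: V=(p*·0.9804+(1−p*)·0.9804)/1.02=0.9612; Δ=(0.9804−0.9804)/(62.4218−50.6844)=0.0000; B=V−Δ·S=0.9612
Node (2,2) S=65.7072: V=(p*·0.9804+(1−p*)·0.9804)/1.02=0.9612; Δ=(0.9804−0.9804)/(76.8774−62.4218)=0.0000; B=V−Δ·S=0.9612
Node (1,0) S=45.6000: V=(p*·0.9612+(1−p*)·0.5143)/1.02=0.6436; Δ=(0.9612−0.5143)/(53.3520−43.3200)=0.0445; B=V−Δ·S=-1.3874
Node (1,1) S=56.1600: V=(p*·0.9612+(1−p*)·0.9612)/1.02=0.9423; Δ=(0.9612−0.9612)/(65.7072−53.3520)=0.0000; B=V−Δ·S=0.9423
Node (0,0) S=48.0000: V=(p*·0.9423+(1−p*)·0.6436)/1.02=0.7242; Δ=(0.9423−0.6436)/(56.1600−45.6000)=0.0283; B=V−Δ·S=-0.6334
The time-0 hedge costs 0.7242, which is the no-arbitrage price.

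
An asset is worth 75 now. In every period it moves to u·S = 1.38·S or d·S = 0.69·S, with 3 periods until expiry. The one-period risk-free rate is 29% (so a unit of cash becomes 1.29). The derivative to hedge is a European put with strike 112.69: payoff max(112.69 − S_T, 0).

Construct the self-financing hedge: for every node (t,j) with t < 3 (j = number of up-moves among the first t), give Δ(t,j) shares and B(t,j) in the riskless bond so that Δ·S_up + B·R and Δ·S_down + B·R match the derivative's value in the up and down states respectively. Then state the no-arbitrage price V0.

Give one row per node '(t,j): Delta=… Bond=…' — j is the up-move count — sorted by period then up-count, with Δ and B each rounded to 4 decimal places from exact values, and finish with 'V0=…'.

Since d<R<u, set p* = (R−d)/(u−d) = 0.8696; price each node as the discounted p*-expectation of its children.
At expiry t=3: V(3,0)=88.0518, V(3,1)=63.4137, V(3,2)=14.1373, V(3,3)=0.0000
Node (2,0) S=35.7075: V=(p*·63.4137+(1−p*)·88.0518)/1.29=51.6491; Δ=(63.4137−88.0518)/(49.2763−24.6382)=-1.0000; B=V−Δ·S=87.3566
Node (2,1) S=71.4150: V=(p*·14.1373+(1−p*)·63.4137)/1.29=15.9416; Δ=(14.1373−63.4137)/(98.5527−49.2763)=-1.0000; B=V−Δ·S=87.3566
Node (2,2) S=142.8300: V=(p*·0.0000+(1−p*)·14.1373)/1.29=1.4295; Δ=(0.0000−14.1373)/(197.1054−98.5527)=-0.1434; B=V−Δ·S=21.9183
Node (1,0) S=51.7500: V=(p*·15.9416+(1−p*)·51.6491)/1.29=15.9683; Δ=(15.9416−51.6491)/(71.4150−35.7075)=-1.0000; B=V−Δ·S=67.7183
Node (1,1) S=103.5000: V=(p*·1.4295+(1−p*)·15.9416)/1.29=2.5755; Δ=(1.4295−15.9416)/(142.8300−71.4150)=-0.2032; B=V−Δ·S=23.6075
Node (0,0) S=75.0000: V=(p*·2.5755+(1−p*)·15.9683)/1.29=3.3507; Δ=(2.5755−15.9683)/(103.5000−51.7500)=-0.2588; B=V−Δ·S=22.7606
Check: Δ(0,0)·S0 + B(0,0) = 3.3507 = V0.

(0,0): Delta=-0.2588 Bond=22.7606
(1,0): Delta=-1.0000 Bond=67.7183
(1,1): Delta=-0.2032 Bond=23.6075
(2,0): Delta=-1.0000 Bond=87.3566
(2,1): Delta=-1.0000 Bond=87.3566
(2,2): Delta=-0.1434 Bond=21.9183
V0=3.3507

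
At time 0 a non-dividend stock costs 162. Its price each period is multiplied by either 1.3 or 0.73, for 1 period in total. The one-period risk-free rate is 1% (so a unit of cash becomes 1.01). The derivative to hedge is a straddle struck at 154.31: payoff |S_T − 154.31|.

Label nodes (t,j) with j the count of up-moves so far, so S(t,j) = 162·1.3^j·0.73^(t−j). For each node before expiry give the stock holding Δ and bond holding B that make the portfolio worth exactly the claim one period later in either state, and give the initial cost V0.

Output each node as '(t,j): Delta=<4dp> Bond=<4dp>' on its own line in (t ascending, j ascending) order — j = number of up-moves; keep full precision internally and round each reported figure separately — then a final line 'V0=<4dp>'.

Risk-neutral probability p* = (R−d)/(u−d) = (1.01−0.73)/(1.3−0.73) = 0.4912.
Terminal values V(1,·): V(1,0)=36.0500, V(1,1)=56.2900
Node (0,0) S=162.0000: V=(p*·56.2900+(1−p*)·36.0500)/1.01=45.5371; Δ=(56.2900−36.0500)/(210.6000−118.2600)=0.2192; B=V−Δ·S=10.0283
Self-financing check: at every node Δ·S+B equals the discounted successor values.

(0,0): Delta=0.2192 Bond=10.0283
V0=45.5371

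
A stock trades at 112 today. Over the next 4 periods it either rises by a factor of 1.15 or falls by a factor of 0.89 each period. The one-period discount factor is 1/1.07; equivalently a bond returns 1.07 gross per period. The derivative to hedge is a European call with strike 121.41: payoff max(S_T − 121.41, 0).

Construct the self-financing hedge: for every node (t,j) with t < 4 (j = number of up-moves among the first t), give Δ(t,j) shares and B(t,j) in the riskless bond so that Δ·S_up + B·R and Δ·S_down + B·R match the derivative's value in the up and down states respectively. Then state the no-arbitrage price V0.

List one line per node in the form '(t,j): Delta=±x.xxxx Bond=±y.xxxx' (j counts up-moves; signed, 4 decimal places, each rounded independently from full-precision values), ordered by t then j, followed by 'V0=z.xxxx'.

(0,0): Delta=0.7864 Bond=-65.6151
(1,0): Delta=0.4877 Bond=-40.4332
(1,1): Delta=0.8891 Bond=-83.4415
(2,0): Delta=0.0000 Bond=0.0000
(2,1): Delta=0.6554 Bond=-62.4918
(2,2): Delta=0.9695 Bond=-101.1894
(3,0): Delta=0.0000 Bond=0.0000
(3,1): Delta=0.0000 Bond=0.0000
(3,2): Delta=0.8808 Bond=-96.5846
(3,3): Delta=1.0000 Bond=-113.4673
V0=22.4587

No-arbitrage ⇒ martingale measure with p* = (R−d)/(u−d) = 0.6923.
Terminal payoffs: V(4,0)=0.0000, V(4,1)=0.0000, V(4,2)=0.0000, V(4,3)=30.1908, V(4,4)=74.4787
  t=3,j=0: stock 78.9565 → up 90.8000 (V=0.0000), down 70.2713 (V=0.0000). Price 0.0000; hedge Δ=0.0000, bond B=0.0000.
  t=3,j=1: stock 102.0225 → up 117.3259 (V=0.0000), down 90.8000 (V=0.0000). Price 0.0000; hedge Δ=0.0000, bond B=0.0000.
  t=3,j=2: stock 131.8268 → up 151.6008 (V=30.1908), down 117.3259 (V=0.0000). Price 19.5340; hedge Δ=0.8808, bond B=-96.5846.
  t=3,j=3: stock 170.3380 → up 195.8887 (V=74.4787), down 151.6008 (V=30.1908). Price 56.8707; hedge Δ=1.0000, bond B=-113.4673.
  t=2,j=0: stock 88.7152 → up 102.0225 (V=0.0000), down 78.9565 (V=0.0000). Price 0.0000; hedge Δ=0.0000, bond B=0.0000.
  t=2,j=1: stock 114.6320 → up 131.8268 (V=19.5340), down 102.0225 (V=0.0000). Price 12.6388; hedge Δ=0.6554, bond B=-62.4918.
  t=2,j=2: stock 148.1200 → up 170.3380 (V=56.8707), down 131.8268 (V=19.5340). Price 42.4135; hedge Δ=0.9695, bond B=-101.1894.
  t=1,j=0: stock 99.6800 → up 114.6320 (V=12.6388), down 88.7152 (V=0.0000). Price 8.1775; hedge Δ=0.4877, bond B=-40.4332.
  t=1,j=1: stock 128.8000 → up 148.1200 (V=42.4135), down 114.6320 (V=12.6388). Price 31.0767; hedge Δ=0.8891, bond B=-83.4415.
  t=0,j=0: stock 112.0000 → up 128.8000 (V=31.0767), down 99.6800 (V=8.1775). Price 22.4587; hedge Δ=0.7864, bond B=-65.6151.
Each (Δ,B) replicates both successor values, so the strategy is self-financing and V0 is arbitrage-free.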